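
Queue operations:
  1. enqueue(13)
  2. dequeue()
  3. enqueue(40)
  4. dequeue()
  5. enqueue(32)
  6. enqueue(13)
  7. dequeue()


enqueue(13) -> [13]
dequeue()->13, []
enqueue(40) -> [40]
dequeue()->40, []
enqueue(32) -> [32]
enqueue(13) -> [32, 13]
dequeue()->32, [13]

Final queue: [13]


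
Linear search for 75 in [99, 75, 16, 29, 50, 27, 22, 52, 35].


i=0: 99!=75
i=1: 75==75 found!

Found at 1, 2 comps


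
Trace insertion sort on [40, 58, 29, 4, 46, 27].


Initial: [40, 58, 29, 4, 46, 27]
Insert 58: [40, 58, 29, 4, 46, 27]
Insert 29: [29, 40, 58, 4, 46, 27]
Insert 4: [4, 29, 40, 58, 46, 27]
Insert 46: [4, 29, 40, 46, 58, 27]
Insert 27: [4, 27, 29, 40, 46, 58]

Sorted: [4, 27, 29, 40, 46, 58]


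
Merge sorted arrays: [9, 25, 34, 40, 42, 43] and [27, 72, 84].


Take 9 from A
Take 25 from A
Take 27 from B
Take 34 from A
Take 40 from A
Take 42 from A
Take 43 from A

Merged: [9, 25, 27, 34, 40, 42, 43, 72, 84]


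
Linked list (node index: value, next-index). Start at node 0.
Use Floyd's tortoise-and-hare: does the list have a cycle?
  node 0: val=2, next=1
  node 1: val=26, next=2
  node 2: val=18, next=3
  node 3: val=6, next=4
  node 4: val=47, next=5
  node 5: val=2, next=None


Floyd's tortoise (slow, +1) and hare (fast, +2):
  init: slow=0, fast=0
  step 1: slow=1, fast=2
  step 2: slow=2, fast=4
  step 3: fast 4->5->None, no cycle

Cycle: no


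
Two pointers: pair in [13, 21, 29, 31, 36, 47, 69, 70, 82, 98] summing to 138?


lo=0(13)+hi=9(98)=111
lo=1(21)+hi=9(98)=119
lo=2(29)+hi=9(98)=127
lo=3(31)+hi=9(98)=129
lo=4(36)+hi=9(98)=134
lo=5(47)+hi=9(98)=145
lo=5(47)+hi=8(82)=129
lo=6(69)+hi=8(82)=151
lo=6(69)+hi=7(70)=139

No pair found


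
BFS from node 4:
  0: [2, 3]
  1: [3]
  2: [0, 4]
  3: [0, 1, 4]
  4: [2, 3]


Visit 4, enqueue [2, 3]
Visit 2, enqueue [0]
Visit 3, enqueue [1]
Visit 0, enqueue []
Visit 1, enqueue []

BFS order: [4, 2, 3, 0, 1]


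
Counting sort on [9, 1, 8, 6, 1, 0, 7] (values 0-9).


Input: [9, 1, 8, 6, 1, 0, 7]
Counts: [1, 2, 0, 0, 0, 0, 1, 1, 1, 1]

Sorted: [0, 1, 1, 6, 7, 8, 9]


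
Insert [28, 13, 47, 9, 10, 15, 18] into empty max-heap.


Insert 28: [28]
Insert 13: [28, 13]
Insert 47: [47, 13, 28]
Insert 9: [47, 13, 28, 9]
Insert 10: [47, 13, 28, 9, 10]
Insert 15: [47, 13, 28, 9, 10, 15]
Insert 18: [47, 13, 28, 9, 10, 15, 18]

Final heap: [47, 13, 28, 9, 10, 15, 18]


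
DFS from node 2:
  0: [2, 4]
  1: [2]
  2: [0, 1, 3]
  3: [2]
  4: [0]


Visit 2, push [3, 1, 0]
Visit 0, push [4]
Visit 4, push []
Visit 1, push []
Visit 3, push []

DFS order: [2, 0, 4, 1, 3]


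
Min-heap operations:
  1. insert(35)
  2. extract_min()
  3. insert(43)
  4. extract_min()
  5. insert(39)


insert(35) -> [35]
extract_min()->35, []
insert(43) -> [43]
extract_min()->43, []
insert(39) -> [39]

Final heap: [39]


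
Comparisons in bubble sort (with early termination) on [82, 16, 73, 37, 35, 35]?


Algorithm: bubble sort (with early termination)
Input: [82, 16, 73, 37, 35, 35]
Sorted: [16, 35, 35, 37, 73, 82]

14


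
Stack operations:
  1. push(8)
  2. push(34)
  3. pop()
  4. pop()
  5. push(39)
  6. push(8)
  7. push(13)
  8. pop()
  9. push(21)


push(8) -> [8]
push(34) -> [8, 34]
pop()->34, [8]
pop()->8, []
push(39) -> [39]
push(8) -> [39, 8]
push(13) -> [39, 8, 13]
pop()->13, [39, 8]
push(21) -> [39, 8, 21]

Final stack: [39, 8, 21]


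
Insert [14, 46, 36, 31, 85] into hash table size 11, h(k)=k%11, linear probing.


Insert 14: h=3 -> slot 3
Insert 46: h=2 -> slot 2
Insert 36: h=3, 1 probes -> slot 4
Insert 31: h=9 -> slot 9
Insert 85: h=8 -> slot 8

Table: [None, None, 46, 14, 36, None, None, None, 85, 31, None]


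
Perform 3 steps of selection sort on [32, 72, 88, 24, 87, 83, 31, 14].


Initial: [32, 72, 88, 24, 87, 83, 31, 14]
Step 1: min=14 at 7
  Swap: [14, 72, 88, 24, 87, 83, 31, 32]
Step 2: min=24 at 3
  Swap: [14, 24, 88, 72, 87, 83, 31, 32]
Step 3: min=31 at 6
  Swap: [14, 24, 31, 72, 87, 83, 88, 32]

After 3 steps: [14, 24, 31, 72, 87, 83, 88, 32]


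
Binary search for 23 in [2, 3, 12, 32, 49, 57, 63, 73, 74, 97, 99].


Step 1: lo=0, hi=10, mid=5, val=57
Step 2: lo=0, hi=4, mid=2, val=12
Step 3: lo=3, hi=4, mid=3, val=32

Not found


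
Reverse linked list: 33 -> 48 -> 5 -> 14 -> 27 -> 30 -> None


Step 1: curr=33, set curr.next=prev(None) | reversed so far: 33
Step 2: curr=48, set curr.next=prev(33) | reversed so far: 48 -> 33
Step 3: curr=5, set curr.next=prev(48) | reversed so far: 5 -> 48 -> 33
Step 4: curr=14, set curr.next=prev(5) | reversed so far: 14 -> 5 -> 48 -> 33
Step 5: curr=27, set curr.next=prev(14) | reversed so far: 27 -> 14 -> 5 -> 48 -> 33
Step 6: curr=30, set curr.next=prev(27) | reversed so far: 30 -> 27 -> 14 -> 5 -> 48 -> 33

30 -> 27 -> 14 -> 5 -> 48 -> 33 -> None


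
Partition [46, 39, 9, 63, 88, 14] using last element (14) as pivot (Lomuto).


Pivot: 14
  9 <= 14: swap -> [9, 39, 46, 63, 88, 14]
Place pivot at 1: [9, 14, 46, 63, 88, 39]

Partitioned: [9, 14, 46, 63, 88, 39]


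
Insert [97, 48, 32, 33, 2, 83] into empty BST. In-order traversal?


Insert 97: root
Insert 48: L from 97
Insert 32: L from 97 -> L from 48
Insert 33: L from 97 -> L from 48 -> R from 32
Insert 2: L from 97 -> L from 48 -> L from 32
Insert 83: L from 97 -> R from 48

In-order: [2, 32, 33, 48, 83, 97]


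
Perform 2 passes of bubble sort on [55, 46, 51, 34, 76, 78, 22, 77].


Initial: [55, 46, 51, 34, 76, 78, 22, 77]
Pass 1: [46, 51, 34, 55, 76, 22, 77, 78] (5 swaps)
Pass 2: [46, 34, 51, 55, 22, 76, 77, 78] (2 swaps)

After 2 passes: [46, 34, 51, 55, 22, 76, 77, 78]


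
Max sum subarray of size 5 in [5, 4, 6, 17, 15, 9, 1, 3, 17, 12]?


[0:5]: 47
[1:6]: 51
[2:7]: 48
[3:8]: 45
[4:9]: 45
[5:10]: 42

Max: 51 at [1:6]


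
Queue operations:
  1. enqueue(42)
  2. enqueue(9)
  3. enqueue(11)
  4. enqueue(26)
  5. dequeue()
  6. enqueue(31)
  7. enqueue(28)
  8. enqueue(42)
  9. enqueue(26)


enqueue(42) -> [42]
enqueue(9) -> [42, 9]
enqueue(11) -> [42, 9, 11]
enqueue(26) -> [42, 9, 11, 26]
dequeue()->42, [9, 11, 26]
enqueue(31) -> [9, 11, 26, 31]
enqueue(28) -> [9, 11, 26, 31, 28]
enqueue(42) -> [9, 11, 26, 31, 28, 42]
enqueue(26) -> [9, 11, 26, 31, 28, 42, 26]

Final queue: [9, 11, 26, 31, 28, 42, 26]


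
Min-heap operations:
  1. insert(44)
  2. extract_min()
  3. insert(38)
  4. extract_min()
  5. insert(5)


insert(44) -> [44]
extract_min()->44, []
insert(38) -> [38]
extract_min()->38, []
insert(5) -> [5]

Final heap: [5]


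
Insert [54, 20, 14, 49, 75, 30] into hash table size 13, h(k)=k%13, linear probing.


Insert 54: h=2 -> slot 2
Insert 20: h=7 -> slot 7
Insert 14: h=1 -> slot 1
Insert 49: h=10 -> slot 10
Insert 75: h=10, 1 probes -> slot 11
Insert 30: h=4 -> slot 4

Table: [None, 14, 54, None, 30, None, None, 20, None, None, 49, 75, None]


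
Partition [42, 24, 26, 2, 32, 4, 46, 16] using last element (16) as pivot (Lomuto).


Pivot: 16
  2 <= 16: swap -> [2, 24, 26, 42, 32, 4, 46, 16]
  4 <= 16: swap -> [2, 4, 26, 42, 32, 24, 46, 16]
Place pivot at 2: [2, 4, 16, 42, 32, 24, 46, 26]

Partitioned: [2, 4, 16, 42, 32, 24, 46, 26]


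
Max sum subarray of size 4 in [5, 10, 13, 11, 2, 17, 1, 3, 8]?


[0:4]: 39
[1:5]: 36
[2:6]: 43
[3:7]: 31
[4:8]: 23
[5:9]: 29

Max: 43 at [2:6]


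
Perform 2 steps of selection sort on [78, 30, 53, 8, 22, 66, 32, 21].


Initial: [78, 30, 53, 8, 22, 66, 32, 21]
Step 1: min=8 at 3
  Swap: [8, 30, 53, 78, 22, 66, 32, 21]
Step 2: min=21 at 7
  Swap: [8, 21, 53, 78, 22, 66, 32, 30]

After 2 steps: [8, 21, 53, 78, 22, 66, 32, 30]


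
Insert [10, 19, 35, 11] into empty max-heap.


Insert 10: [10]
Insert 19: [19, 10]
Insert 35: [35, 10, 19]
Insert 11: [35, 11, 19, 10]

Final heap: [35, 11, 19, 10]


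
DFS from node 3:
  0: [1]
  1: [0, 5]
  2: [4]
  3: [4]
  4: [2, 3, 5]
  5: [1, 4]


Visit 3, push [4]
Visit 4, push [5, 2]
Visit 2, push []
Visit 5, push [1]
Visit 1, push [0]
Visit 0, push []

DFS order: [3, 4, 2, 5, 1, 0]


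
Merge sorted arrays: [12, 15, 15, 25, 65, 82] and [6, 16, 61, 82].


Take 6 from B
Take 12 from A
Take 15 from A
Take 15 from A
Take 16 from B
Take 25 from A
Take 61 from B
Take 65 from A
Take 82 from A

Merged: [6, 12, 15, 15, 16, 25, 61, 65, 82, 82]


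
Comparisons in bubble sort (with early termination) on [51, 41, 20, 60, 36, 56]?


Algorithm: bubble sort (with early termination)
Input: [51, 41, 20, 60, 36, 56]
Sorted: [20, 36, 41, 51, 56, 60]

14


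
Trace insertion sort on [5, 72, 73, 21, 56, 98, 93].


Initial: [5, 72, 73, 21, 56, 98, 93]
Insert 72: [5, 72, 73, 21, 56, 98, 93]
Insert 73: [5, 72, 73, 21, 56, 98, 93]
Insert 21: [5, 21, 72, 73, 56, 98, 93]
Insert 56: [5, 21, 56, 72, 73, 98, 93]
Insert 98: [5, 21, 56, 72, 73, 98, 93]
Insert 93: [5, 21, 56, 72, 73, 93, 98]

Sorted: [5, 21, 56, 72, 73, 93, 98]


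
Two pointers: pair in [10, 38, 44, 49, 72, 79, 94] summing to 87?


lo=0(10)+hi=6(94)=104
lo=0(10)+hi=5(79)=89
lo=0(10)+hi=4(72)=82
lo=1(38)+hi=4(72)=110
lo=1(38)+hi=3(49)=87

Yes: 38+49=87


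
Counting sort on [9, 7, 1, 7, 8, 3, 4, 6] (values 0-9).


Input: [9, 7, 1, 7, 8, 3, 4, 6]
Counts: [0, 1, 0, 1, 1, 0, 1, 2, 1, 1]

Sorted: [1, 3, 4, 6, 7, 7, 8, 9]


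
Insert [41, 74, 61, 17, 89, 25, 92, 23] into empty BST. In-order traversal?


Insert 41: root
Insert 74: R from 41
Insert 61: R from 41 -> L from 74
Insert 17: L from 41
Insert 89: R from 41 -> R from 74
Insert 25: L from 41 -> R from 17
Insert 92: R from 41 -> R from 74 -> R from 89
Insert 23: L from 41 -> R from 17 -> L from 25

In-order: [17, 23, 25, 41, 61, 74, 89, 92]


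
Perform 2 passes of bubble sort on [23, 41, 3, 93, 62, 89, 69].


Initial: [23, 41, 3, 93, 62, 89, 69]
Pass 1: [23, 3, 41, 62, 89, 69, 93] (4 swaps)
Pass 2: [3, 23, 41, 62, 69, 89, 93] (2 swaps)

After 2 passes: [3, 23, 41, 62, 69, 89, 93]


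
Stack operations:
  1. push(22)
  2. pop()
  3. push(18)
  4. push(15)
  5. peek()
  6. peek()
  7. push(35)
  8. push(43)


push(22) -> [22]
pop()->22, []
push(18) -> [18]
push(15) -> [18, 15]
peek()->15
peek()->15
push(35) -> [18, 15, 35]
push(43) -> [18, 15, 35, 43]

Final stack: [18, 15, 35, 43]


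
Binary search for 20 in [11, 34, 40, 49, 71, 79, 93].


Step 1: lo=0, hi=6, mid=3, val=49
Step 2: lo=0, hi=2, mid=1, val=34
Step 3: lo=0, hi=0, mid=0, val=11

Not found


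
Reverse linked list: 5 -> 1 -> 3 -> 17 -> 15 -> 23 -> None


Step 1: curr=5, set curr.next=prev(None) | reversed so far: 5
Step 2: curr=1, set curr.next=prev(5) | reversed so far: 1 -> 5
Step 3: curr=3, set curr.next=prev(1) | reversed so far: 3 -> 1 -> 5
Step 4: curr=17, set curr.next=prev(3) | reversed so far: 17 -> 3 -> 1 -> 5
Step 5: curr=15, set curr.next=prev(17) | reversed so far: 15 -> 17 -> 3 -> 1 -> 5
Step 6: curr=23, set curr.next=prev(15) | reversed so far: 23 -> 15 -> 17 -> 3 -> 1 -> 5

23 -> 15 -> 17 -> 3 -> 1 -> 5 -> None


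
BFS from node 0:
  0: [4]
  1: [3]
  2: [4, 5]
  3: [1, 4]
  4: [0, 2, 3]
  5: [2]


Visit 0, enqueue [4]
Visit 4, enqueue [2, 3]
Visit 2, enqueue [5]
Visit 3, enqueue [1]
Visit 5, enqueue []
Visit 1, enqueue []

BFS order: [0, 4, 2, 3, 5, 1]


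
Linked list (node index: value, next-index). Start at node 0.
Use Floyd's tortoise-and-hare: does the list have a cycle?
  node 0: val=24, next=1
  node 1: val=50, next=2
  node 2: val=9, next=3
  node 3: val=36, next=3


Floyd's tortoise (slow, +1) and hare (fast, +2):
  init: slow=0, fast=0
  step 1: slow=1, fast=2
  step 2: slow=2, fast=3
  step 3: slow=3, fast=3
  slow == fast at node 3: cycle detected

Cycle: yes


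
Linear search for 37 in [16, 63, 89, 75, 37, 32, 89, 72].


i=0: 16!=37
i=1: 63!=37
i=2: 89!=37
i=3: 75!=37
i=4: 37==37 found!

Found at 4, 5 comps


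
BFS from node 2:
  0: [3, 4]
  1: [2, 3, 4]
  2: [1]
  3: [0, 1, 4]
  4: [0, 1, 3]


Visit 2, enqueue [1]
Visit 1, enqueue [3, 4]
Visit 3, enqueue [0]
Visit 4, enqueue []
Visit 0, enqueue []

BFS order: [2, 1, 3, 4, 0]


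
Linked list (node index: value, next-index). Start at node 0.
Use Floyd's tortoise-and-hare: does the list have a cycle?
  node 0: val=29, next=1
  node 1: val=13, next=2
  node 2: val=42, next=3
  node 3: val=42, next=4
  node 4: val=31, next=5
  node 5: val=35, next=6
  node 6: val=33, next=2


Floyd's tortoise (slow, +1) and hare (fast, +2):
  init: slow=0, fast=0
  step 1: slow=1, fast=2
  step 2: slow=2, fast=4
  step 3: slow=3, fast=6
  step 4: slow=4, fast=3
  step 5: slow=5, fast=5
  slow == fast at node 5: cycle detected

Cycle: yes


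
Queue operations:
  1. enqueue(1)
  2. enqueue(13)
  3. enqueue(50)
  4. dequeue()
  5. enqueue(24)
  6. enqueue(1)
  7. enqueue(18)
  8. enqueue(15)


enqueue(1) -> [1]
enqueue(13) -> [1, 13]
enqueue(50) -> [1, 13, 50]
dequeue()->1, [13, 50]
enqueue(24) -> [13, 50, 24]
enqueue(1) -> [13, 50, 24, 1]
enqueue(18) -> [13, 50, 24, 1, 18]
enqueue(15) -> [13, 50, 24, 1, 18, 15]

Final queue: [13, 50, 24, 1, 18, 15]


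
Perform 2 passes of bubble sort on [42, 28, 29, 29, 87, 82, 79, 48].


Initial: [42, 28, 29, 29, 87, 82, 79, 48]
Pass 1: [28, 29, 29, 42, 82, 79, 48, 87] (6 swaps)
Pass 2: [28, 29, 29, 42, 79, 48, 82, 87] (2 swaps)

After 2 passes: [28, 29, 29, 42, 79, 48, 82, 87]


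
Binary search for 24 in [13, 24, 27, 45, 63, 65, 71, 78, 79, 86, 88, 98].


Step 1: lo=0, hi=11, mid=5, val=65
Step 2: lo=0, hi=4, mid=2, val=27
Step 3: lo=0, hi=1, mid=0, val=13
Step 4: lo=1, hi=1, mid=1, val=24

Found at index 1


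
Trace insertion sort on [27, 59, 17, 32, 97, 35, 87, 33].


Initial: [27, 59, 17, 32, 97, 35, 87, 33]
Insert 59: [27, 59, 17, 32, 97, 35, 87, 33]
Insert 17: [17, 27, 59, 32, 97, 35, 87, 33]
Insert 32: [17, 27, 32, 59, 97, 35, 87, 33]
Insert 97: [17, 27, 32, 59, 97, 35, 87, 33]
Insert 35: [17, 27, 32, 35, 59, 97, 87, 33]
Insert 87: [17, 27, 32, 35, 59, 87, 97, 33]
Insert 33: [17, 27, 32, 33, 35, 59, 87, 97]

Sorted: [17, 27, 32, 33, 35, 59, 87, 97]


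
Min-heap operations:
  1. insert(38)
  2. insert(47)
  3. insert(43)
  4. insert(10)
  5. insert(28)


insert(38) -> [38]
insert(47) -> [38, 47]
insert(43) -> [38, 47, 43]
insert(10) -> [10, 38, 43, 47]
insert(28) -> [10, 28, 43, 47, 38]

Final heap: [10, 28, 43, 47, 38]


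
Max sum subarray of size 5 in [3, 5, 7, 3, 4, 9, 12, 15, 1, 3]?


[0:5]: 22
[1:6]: 28
[2:7]: 35
[3:8]: 43
[4:9]: 41
[5:10]: 40

Max: 43 at [3:8]


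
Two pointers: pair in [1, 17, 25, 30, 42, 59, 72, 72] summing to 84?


lo=0(1)+hi=7(72)=73
lo=1(17)+hi=7(72)=89
lo=1(17)+hi=6(72)=89
lo=1(17)+hi=5(59)=76
lo=2(25)+hi=5(59)=84

Yes: 25+59=84


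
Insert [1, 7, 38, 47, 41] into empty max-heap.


Insert 1: [1]
Insert 7: [7, 1]
Insert 38: [38, 1, 7]
Insert 47: [47, 38, 7, 1]
Insert 41: [47, 41, 7, 1, 38]

Final heap: [47, 41, 7, 1, 38]


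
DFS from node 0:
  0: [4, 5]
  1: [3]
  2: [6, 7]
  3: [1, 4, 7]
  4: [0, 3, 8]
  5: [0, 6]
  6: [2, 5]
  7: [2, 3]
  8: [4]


Visit 0, push [5, 4]
Visit 4, push [8, 3]
Visit 3, push [7, 1]
Visit 1, push []
Visit 7, push [2]
Visit 2, push [6]
Visit 6, push [5]
Visit 5, push []
Visit 8, push []

DFS order: [0, 4, 3, 1, 7, 2, 6, 5, 8]


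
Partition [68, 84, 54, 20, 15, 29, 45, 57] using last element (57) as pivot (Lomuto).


Pivot: 57
  54 <= 57: swap -> [54, 84, 68, 20, 15, 29, 45, 57]
  20 <= 57: swap -> [54, 20, 68, 84, 15, 29, 45, 57]
  15 <= 57: swap -> [54, 20, 15, 84, 68, 29, 45, 57]
  29 <= 57: swap -> [54, 20, 15, 29, 68, 84, 45, 57]
  45 <= 57: swap -> [54, 20, 15, 29, 45, 84, 68, 57]
Place pivot at 5: [54, 20, 15, 29, 45, 57, 68, 84]

Partitioned: [54, 20, 15, 29, 45, 57, 68, 84]


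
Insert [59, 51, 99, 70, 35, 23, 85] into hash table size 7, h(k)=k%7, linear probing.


Insert 59: h=3 -> slot 3
Insert 51: h=2 -> slot 2
Insert 99: h=1 -> slot 1
Insert 70: h=0 -> slot 0
Insert 35: h=0, 4 probes -> slot 4
Insert 23: h=2, 3 probes -> slot 5
Insert 85: h=1, 5 probes -> slot 6

Table: [70, 99, 51, 59, 35, 23, 85]


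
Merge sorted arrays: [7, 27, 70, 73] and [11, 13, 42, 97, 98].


Take 7 from A
Take 11 from B
Take 13 from B
Take 27 from A
Take 42 from B
Take 70 from A
Take 73 from A

Merged: [7, 11, 13, 27, 42, 70, 73, 97, 98]


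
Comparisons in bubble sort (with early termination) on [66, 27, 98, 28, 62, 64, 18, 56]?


Algorithm: bubble sort (with early termination)
Input: [66, 27, 98, 28, 62, 64, 18, 56]
Sorted: [18, 27, 28, 56, 62, 64, 66, 98]

28


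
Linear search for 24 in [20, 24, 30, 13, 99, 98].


i=0: 20!=24
i=1: 24==24 found!

Found at 1, 2 comps


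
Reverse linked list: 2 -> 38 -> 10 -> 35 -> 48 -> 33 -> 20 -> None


Step 1: curr=2, set curr.next=prev(None) | reversed so far: 2
Step 2: curr=38, set curr.next=prev(2) | reversed so far: 38 -> 2
Step 3: curr=10, set curr.next=prev(38) | reversed so far: 10 -> 38 -> 2
Step 4: curr=35, set curr.next=prev(10) | reversed so far: 35 -> 10 -> 38 -> 2
Step 5: curr=48, set curr.next=prev(35) | reversed so far: 48 -> 35 -> 10 -> 38 -> 2
Step 6: curr=33, set curr.next=prev(48) | reversed so far: 33 -> 48 -> 35 -> 10 -> 38 -> 2
Step 7: curr=20, set curr.next=prev(33) | reversed so far: 20 -> 33 -> 48 -> 35 -> 10 -> 38 -> 2

20 -> 33 -> 48 -> 35 -> 10 -> 38 -> 2 -> None


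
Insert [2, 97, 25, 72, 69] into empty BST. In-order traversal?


Insert 2: root
Insert 97: R from 2
Insert 25: R from 2 -> L from 97
Insert 72: R from 2 -> L from 97 -> R from 25
Insert 69: R from 2 -> L from 97 -> R from 25 -> L from 72

In-order: [2, 25, 69, 72, 97]


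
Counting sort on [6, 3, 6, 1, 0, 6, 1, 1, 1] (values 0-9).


Input: [6, 3, 6, 1, 0, 6, 1, 1, 1]
Counts: [1, 4, 0, 1, 0, 0, 3, 0, 0, 0]

Sorted: [0, 1, 1, 1, 1, 3, 6, 6, 6]


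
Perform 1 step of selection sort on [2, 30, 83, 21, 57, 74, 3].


Initial: [2, 30, 83, 21, 57, 74, 3]
Step 1: min=2 at 0
  Swap: [2, 30, 83, 21, 57, 74, 3]

After 1 step: [2, 30, 83, 21, 57, 74, 3]


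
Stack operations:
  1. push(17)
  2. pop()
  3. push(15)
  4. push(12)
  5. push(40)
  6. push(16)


push(17) -> [17]
pop()->17, []
push(15) -> [15]
push(12) -> [15, 12]
push(40) -> [15, 12, 40]
push(16) -> [15, 12, 40, 16]

Final stack: [15, 12, 40, 16]


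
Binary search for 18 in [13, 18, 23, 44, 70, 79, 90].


Step 1: lo=0, hi=6, mid=3, val=44
Step 2: lo=0, hi=2, mid=1, val=18

Found at index 1


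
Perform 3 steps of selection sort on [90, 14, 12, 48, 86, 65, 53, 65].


Initial: [90, 14, 12, 48, 86, 65, 53, 65]
Step 1: min=12 at 2
  Swap: [12, 14, 90, 48, 86, 65, 53, 65]
Step 2: min=14 at 1
  Swap: [12, 14, 90, 48, 86, 65, 53, 65]
Step 3: min=48 at 3
  Swap: [12, 14, 48, 90, 86, 65, 53, 65]

After 3 steps: [12, 14, 48, 90, 86, 65, 53, 65]


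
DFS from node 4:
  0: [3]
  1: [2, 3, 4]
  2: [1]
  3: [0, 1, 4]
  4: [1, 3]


Visit 4, push [3, 1]
Visit 1, push [3, 2]
Visit 2, push []
Visit 3, push [0]
Visit 0, push []

DFS order: [4, 1, 2, 3, 0]


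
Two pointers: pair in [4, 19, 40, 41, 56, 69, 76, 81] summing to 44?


lo=0(4)+hi=7(81)=85
lo=0(4)+hi=6(76)=80
lo=0(4)+hi=5(69)=73
lo=0(4)+hi=4(56)=60
lo=0(4)+hi=3(41)=45
lo=0(4)+hi=2(40)=44

Yes: 4+40=44


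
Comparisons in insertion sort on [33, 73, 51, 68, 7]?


Algorithm: insertion sort
Input: [33, 73, 51, 68, 7]
Sorted: [7, 33, 51, 68, 73]

9


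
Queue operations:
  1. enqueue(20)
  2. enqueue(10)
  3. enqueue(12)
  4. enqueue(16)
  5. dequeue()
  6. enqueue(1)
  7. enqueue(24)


enqueue(20) -> [20]
enqueue(10) -> [20, 10]
enqueue(12) -> [20, 10, 12]
enqueue(16) -> [20, 10, 12, 16]
dequeue()->20, [10, 12, 16]
enqueue(1) -> [10, 12, 16, 1]
enqueue(24) -> [10, 12, 16, 1, 24]

Final queue: [10, 12, 16, 1, 24]


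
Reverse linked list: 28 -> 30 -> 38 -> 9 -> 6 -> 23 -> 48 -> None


Step 1: curr=28, set curr.next=prev(None) | reversed so far: 28
Step 2: curr=30, set curr.next=prev(28) | reversed so far: 30 -> 28
Step 3: curr=38, set curr.next=prev(30) | reversed so far: 38 -> 30 -> 28
Step 4: curr=9, set curr.next=prev(38) | reversed so far: 9 -> 38 -> 30 -> 28
Step 5: curr=6, set curr.next=prev(9) | reversed so far: 6 -> 9 -> 38 -> 30 -> 28
Step 6: curr=23, set curr.next=prev(6) | reversed so far: 23 -> 6 -> 9 -> 38 -> 30 -> 28
Step 7: curr=48, set curr.next=prev(23) | reversed so far: 48 -> 23 -> 6 -> 9 -> 38 -> 30 -> 28

48 -> 23 -> 6 -> 9 -> 38 -> 30 -> 28 -> None


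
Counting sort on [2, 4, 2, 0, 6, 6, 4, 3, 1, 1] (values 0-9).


Input: [2, 4, 2, 0, 6, 6, 4, 3, 1, 1]
Counts: [1, 2, 2, 1, 2, 0, 2, 0, 0, 0]

Sorted: [0, 1, 1, 2, 2, 3, 4, 4, 6, 6]


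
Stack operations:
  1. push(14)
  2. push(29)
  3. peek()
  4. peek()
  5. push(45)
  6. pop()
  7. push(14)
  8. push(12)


push(14) -> [14]
push(29) -> [14, 29]
peek()->29
peek()->29
push(45) -> [14, 29, 45]
pop()->45, [14, 29]
push(14) -> [14, 29, 14]
push(12) -> [14, 29, 14, 12]

Final stack: [14, 29, 14, 12]


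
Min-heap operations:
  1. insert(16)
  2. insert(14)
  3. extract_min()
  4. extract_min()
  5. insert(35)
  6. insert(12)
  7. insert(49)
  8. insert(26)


insert(16) -> [16]
insert(14) -> [14, 16]
extract_min()->14, [16]
extract_min()->16, []
insert(35) -> [35]
insert(12) -> [12, 35]
insert(49) -> [12, 35, 49]
insert(26) -> [12, 26, 49, 35]

Final heap: [12, 26, 49, 35]


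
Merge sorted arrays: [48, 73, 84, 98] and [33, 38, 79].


Take 33 from B
Take 38 from B
Take 48 from A
Take 73 from A
Take 79 from B

Merged: [33, 38, 48, 73, 79, 84, 98]


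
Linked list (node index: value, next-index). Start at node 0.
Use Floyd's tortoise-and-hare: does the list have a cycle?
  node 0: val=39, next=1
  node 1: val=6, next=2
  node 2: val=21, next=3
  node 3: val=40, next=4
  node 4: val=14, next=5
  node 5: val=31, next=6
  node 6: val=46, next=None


Floyd's tortoise (slow, +1) and hare (fast, +2):
  init: slow=0, fast=0
  step 1: slow=1, fast=2
  step 2: slow=2, fast=4
  step 3: slow=3, fast=6
  step 4: fast -> None, no cycle

Cycle: no


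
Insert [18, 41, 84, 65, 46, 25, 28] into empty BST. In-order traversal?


Insert 18: root
Insert 41: R from 18
Insert 84: R from 18 -> R from 41
Insert 65: R from 18 -> R from 41 -> L from 84
Insert 46: R from 18 -> R from 41 -> L from 84 -> L from 65
Insert 25: R from 18 -> L from 41
Insert 28: R from 18 -> L from 41 -> R from 25

In-order: [18, 25, 28, 41, 46, 65, 84]


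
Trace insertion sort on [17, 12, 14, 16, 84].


Initial: [17, 12, 14, 16, 84]
Insert 12: [12, 17, 14, 16, 84]
Insert 14: [12, 14, 17, 16, 84]
Insert 16: [12, 14, 16, 17, 84]
Insert 84: [12, 14, 16, 17, 84]

Sorted: [12, 14, 16, 17, 84]


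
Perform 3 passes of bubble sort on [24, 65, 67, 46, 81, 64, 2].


Initial: [24, 65, 67, 46, 81, 64, 2]
Pass 1: [24, 65, 46, 67, 64, 2, 81] (3 swaps)
Pass 2: [24, 46, 65, 64, 2, 67, 81] (3 swaps)
Pass 3: [24, 46, 64, 2, 65, 67, 81] (2 swaps)

After 3 passes: [24, 46, 64, 2, 65, 67, 81]


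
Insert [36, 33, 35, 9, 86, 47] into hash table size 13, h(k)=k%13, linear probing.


Insert 36: h=10 -> slot 10
Insert 33: h=7 -> slot 7
Insert 35: h=9 -> slot 9
Insert 9: h=9, 2 probes -> slot 11
Insert 86: h=8 -> slot 8
Insert 47: h=8, 4 probes -> slot 12

Table: [None, None, None, None, None, None, None, 33, 86, 35, 36, 9, 47]


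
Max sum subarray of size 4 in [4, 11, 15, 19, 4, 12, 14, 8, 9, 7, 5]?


[0:4]: 49
[1:5]: 49
[2:6]: 50
[3:7]: 49
[4:8]: 38
[5:9]: 43
[6:10]: 38
[7:11]: 29

Max: 50 at [2:6]


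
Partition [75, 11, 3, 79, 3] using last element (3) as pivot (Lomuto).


Pivot: 3
  3 <= 3: swap -> [3, 11, 75, 79, 3]
Place pivot at 1: [3, 3, 75, 79, 11]

Partitioned: [3, 3, 75, 79, 11]


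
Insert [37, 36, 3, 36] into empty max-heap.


Insert 37: [37]
Insert 36: [37, 36]
Insert 3: [37, 36, 3]
Insert 36: [37, 36, 3, 36]

Final heap: [37, 36, 3, 36]


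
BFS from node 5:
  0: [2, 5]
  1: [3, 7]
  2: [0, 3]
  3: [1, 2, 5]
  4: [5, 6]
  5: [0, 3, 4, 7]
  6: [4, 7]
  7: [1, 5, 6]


Visit 5, enqueue [0, 3, 4, 7]
Visit 0, enqueue [2]
Visit 3, enqueue [1]
Visit 4, enqueue [6]
Visit 7, enqueue []
Visit 2, enqueue []
Visit 1, enqueue []
Visit 6, enqueue []

BFS order: [5, 0, 3, 4, 7, 2, 1, 6]


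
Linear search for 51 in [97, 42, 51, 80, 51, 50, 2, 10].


i=0: 97!=51
i=1: 42!=51
i=2: 51==51 found!

Found at 2, 3 comps


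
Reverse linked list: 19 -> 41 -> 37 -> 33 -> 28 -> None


Step 1: curr=19, set curr.next=prev(None) | reversed so far: 19
Step 2: curr=41, set curr.next=prev(19) | reversed so far: 41 -> 19
Step 3: curr=37, set curr.next=prev(41) | reversed so far: 37 -> 41 -> 19
Step 4: curr=33, set curr.next=prev(37) | reversed so far: 33 -> 37 -> 41 -> 19
Step 5: curr=28, set curr.next=prev(33) | reversed so far: 28 -> 33 -> 37 -> 41 -> 19

28 -> 33 -> 37 -> 41 -> 19 -> None


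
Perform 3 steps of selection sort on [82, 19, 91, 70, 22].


Initial: [82, 19, 91, 70, 22]
Step 1: min=19 at 1
  Swap: [19, 82, 91, 70, 22]
Step 2: min=22 at 4
  Swap: [19, 22, 91, 70, 82]
Step 3: min=70 at 3
  Swap: [19, 22, 70, 91, 82]

After 3 steps: [19, 22, 70, 91, 82]


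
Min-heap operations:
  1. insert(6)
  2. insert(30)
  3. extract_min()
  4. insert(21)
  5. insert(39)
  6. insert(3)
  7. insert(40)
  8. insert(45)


insert(6) -> [6]
insert(30) -> [6, 30]
extract_min()->6, [30]
insert(21) -> [21, 30]
insert(39) -> [21, 30, 39]
insert(3) -> [3, 21, 39, 30]
insert(40) -> [3, 21, 39, 30, 40]
insert(45) -> [3, 21, 39, 30, 40, 45]

Final heap: [3, 21, 39, 30, 40, 45]


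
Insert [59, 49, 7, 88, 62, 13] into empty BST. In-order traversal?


Insert 59: root
Insert 49: L from 59
Insert 7: L from 59 -> L from 49
Insert 88: R from 59
Insert 62: R from 59 -> L from 88
Insert 13: L from 59 -> L from 49 -> R from 7

In-order: [7, 13, 49, 59, 62, 88]


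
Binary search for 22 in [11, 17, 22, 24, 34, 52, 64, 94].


Step 1: lo=0, hi=7, mid=3, val=24
Step 2: lo=0, hi=2, mid=1, val=17
Step 3: lo=2, hi=2, mid=2, val=22

Found at index 2


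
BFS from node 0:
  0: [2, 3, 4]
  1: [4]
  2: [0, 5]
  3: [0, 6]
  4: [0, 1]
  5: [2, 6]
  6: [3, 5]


Visit 0, enqueue [2, 3, 4]
Visit 2, enqueue [5]
Visit 3, enqueue [6]
Visit 4, enqueue [1]
Visit 5, enqueue []
Visit 6, enqueue []
Visit 1, enqueue []

BFS order: [0, 2, 3, 4, 5, 6, 1]


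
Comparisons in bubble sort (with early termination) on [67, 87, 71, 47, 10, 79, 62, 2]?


Algorithm: bubble sort (with early termination)
Input: [67, 87, 71, 47, 10, 79, 62, 2]
Sorted: [2, 10, 47, 62, 67, 71, 79, 87]

28


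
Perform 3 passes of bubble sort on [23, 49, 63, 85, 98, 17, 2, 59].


Initial: [23, 49, 63, 85, 98, 17, 2, 59]
Pass 1: [23, 49, 63, 85, 17, 2, 59, 98] (3 swaps)
Pass 2: [23, 49, 63, 17, 2, 59, 85, 98] (3 swaps)
Pass 3: [23, 49, 17, 2, 59, 63, 85, 98] (3 swaps)

After 3 passes: [23, 49, 17, 2, 59, 63, 85, 98]


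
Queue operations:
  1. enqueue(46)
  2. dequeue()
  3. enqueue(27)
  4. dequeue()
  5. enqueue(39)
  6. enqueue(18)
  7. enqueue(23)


enqueue(46) -> [46]
dequeue()->46, []
enqueue(27) -> [27]
dequeue()->27, []
enqueue(39) -> [39]
enqueue(18) -> [39, 18]
enqueue(23) -> [39, 18, 23]

Final queue: [39, 18, 23]


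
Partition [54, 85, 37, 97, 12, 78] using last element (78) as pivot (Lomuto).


Pivot: 78
  54 <= 78: advance i (no swap)
  37 <= 78: swap -> [54, 37, 85, 97, 12, 78]
  12 <= 78: swap -> [54, 37, 12, 97, 85, 78]
Place pivot at 3: [54, 37, 12, 78, 85, 97]

Partitioned: [54, 37, 12, 78, 85, 97]


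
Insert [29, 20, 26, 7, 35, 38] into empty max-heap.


Insert 29: [29]
Insert 20: [29, 20]
Insert 26: [29, 20, 26]
Insert 7: [29, 20, 26, 7]
Insert 35: [35, 29, 26, 7, 20]
Insert 38: [38, 29, 35, 7, 20, 26]

Final heap: [38, 29, 35, 7, 20, 26]


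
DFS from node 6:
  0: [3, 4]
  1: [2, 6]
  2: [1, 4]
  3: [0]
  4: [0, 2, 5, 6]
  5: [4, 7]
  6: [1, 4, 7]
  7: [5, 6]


Visit 6, push [7, 4, 1]
Visit 1, push [2]
Visit 2, push [4]
Visit 4, push [5, 0]
Visit 0, push [3]
Visit 3, push []
Visit 5, push [7]
Visit 7, push []

DFS order: [6, 1, 2, 4, 0, 3, 5, 7]


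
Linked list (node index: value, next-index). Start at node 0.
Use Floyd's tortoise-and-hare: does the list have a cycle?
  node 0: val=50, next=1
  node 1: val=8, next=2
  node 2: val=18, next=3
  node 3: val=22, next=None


Floyd's tortoise (slow, +1) and hare (fast, +2):
  init: slow=0, fast=0
  step 1: slow=1, fast=2
  step 2: fast 2->3->None, no cycle

Cycle: no


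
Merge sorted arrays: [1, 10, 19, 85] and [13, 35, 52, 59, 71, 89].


Take 1 from A
Take 10 from A
Take 13 from B
Take 19 from A
Take 35 from B
Take 52 from B
Take 59 from B
Take 71 from B
Take 85 from A

Merged: [1, 10, 13, 19, 35, 52, 59, 71, 85, 89]


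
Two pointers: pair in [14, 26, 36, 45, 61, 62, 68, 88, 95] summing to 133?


lo=0(14)+hi=8(95)=109
lo=1(26)+hi=8(95)=121
lo=2(36)+hi=8(95)=131
lo=3(45)+hi=8(95)=140
lo=3(45)+hi=7(88)=133

Yes: 45+88=133


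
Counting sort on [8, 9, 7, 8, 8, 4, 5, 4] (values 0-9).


Input: [8, 9, 7, 8, 8, 4, 5, 4]
Counts: [0, 0, 0, 0, 2, 1, 0, 1, 3, 1]

Sorted: [4, 4, 5, 7, 8, 8, 8, 9]


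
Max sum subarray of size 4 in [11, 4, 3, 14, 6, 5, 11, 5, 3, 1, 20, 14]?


[0:4]: 32
[1:5]: 27
[2:6]: 28
[3:7]: 36
[4:8]: 27
[5:9]: 24
[6:10]: 20
[7:11]: 29
[8:12]: 38

Max: 38 at [8:12]


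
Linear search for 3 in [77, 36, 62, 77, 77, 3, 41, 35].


i=0: 77!=3
i=1: 36!=3
i=2: 62!=3
i=3: 77!=3
i=4: 77!=3
i=5: 3==3 found!

Found at 5, 6 comps


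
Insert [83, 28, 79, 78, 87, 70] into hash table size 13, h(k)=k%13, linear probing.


Insert 83: h=5 -> slot 5
Insert 28: h=2 -> slot 2
Insert 79: h=1 -> slot 1
Insert 78: h=0 -> slot 0
Insert 87: h=9 -> slot 9
Insert 70: h=5, 1 probes -> slot 6

Table: [78, 79, 28, None, None, 83, 70, None, None, 87, None, None, None]


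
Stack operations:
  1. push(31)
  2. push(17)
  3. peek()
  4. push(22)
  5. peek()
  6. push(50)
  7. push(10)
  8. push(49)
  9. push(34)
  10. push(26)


push(31) -> [31]
push(17) -> [31, 17]
peek()->17
push(22) -> [31, 17, 22]
peek()->22
push(50) -> [31, 17, 22, 50]
push(10) -> [31, 17, 22, 50, 10]
push(49) -> [31, 17, 22, 50, 10, 49]
push(34) -> [31, 17, 22, 50, 10, 49, 34]
push(26) -> [31, 17, 22, 50, 10, 49, 34, 26]

Final stack: [31, 17, 22, 50, 10, 49, 34, 26]


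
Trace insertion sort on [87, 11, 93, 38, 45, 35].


Initial: [87, 11, 93, 38, 45, 35]
Insert 11: [11, 87, 93, 38, 45, 35]
Insert 93: [11, 87, 93, 38, 45, 35]
Insert 38: [11, 38, 87, 93, 45, 35]
Insert 45: [11, 38, 45, 87, 93, 35]
Insert 35: [11, 35, 38, 45, 87, 93]

Sorted: [11, 35, 38, 45, 87, 93]


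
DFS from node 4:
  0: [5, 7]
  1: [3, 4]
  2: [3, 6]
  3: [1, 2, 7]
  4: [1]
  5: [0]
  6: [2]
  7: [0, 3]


Visit 4, push [1]
Visit 1, push [3]
Visit 3, push [7, 2]
Visit 2, push [6]
Visit 6, push []
Visit 7, push [0]
Visit 0, push [5]
Visit 5, push []

DFS order: [4, 1, 3, 2, 6, 7, 0, 5]


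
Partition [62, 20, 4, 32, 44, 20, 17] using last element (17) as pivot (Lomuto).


Pivot: 17
  4 <= 17: swap -> [4, 20, 62, 32, 44, 20, 17]
Place pivot at 1: [4, 17, 62, 32, 44, 20, 20]

Partitioned: [4, 17, 62, 32, 44, 20, 20]


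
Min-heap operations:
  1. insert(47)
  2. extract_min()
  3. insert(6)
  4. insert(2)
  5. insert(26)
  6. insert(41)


insert(47) -> [47]
extract_min()->47, []
insert(6) -> [6]
insert(2) -> [2, 6]
insert(26) -> [2, 6, 26]
insert(41) -> [2, 6, 26, 41]

Final heap: [2, 6, 26, 41]


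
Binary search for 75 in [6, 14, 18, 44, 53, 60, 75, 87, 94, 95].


Step 1: lo=0, hi=9, mid=4, val=53
Step 2: lo=5, hi=9, mid=7, val=87
Step 3: lo=5, hi=6, mid=5, val=60
Step 4: lo=6, hi=6, mid=6, val=75

Found at index 6


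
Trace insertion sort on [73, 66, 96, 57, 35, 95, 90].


Initial: [73, 66, 96, 57, 35, 95, 90]
Insert 66: [66, 73, 96, 57, 35, 95, 90]
Insert 96: [66, 73, 96, 57, 35, 95, 90]
Insert 57: [57, 66, 73, 96, 35, 95, 90]
Insert 35: [35, 57, 66, 73, 96, 95, 90]
Insert 95: [35, 57, 66, 73, 95, 96, 90]
Insert 90: [35, 57, 66, 73, 90, 95, 96]

Sorted: [35, 57, 66, 73, 90, 95, 96]


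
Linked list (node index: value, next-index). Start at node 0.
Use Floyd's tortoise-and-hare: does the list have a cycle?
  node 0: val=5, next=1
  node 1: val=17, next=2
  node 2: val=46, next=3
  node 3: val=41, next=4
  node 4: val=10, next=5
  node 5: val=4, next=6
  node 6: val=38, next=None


Floyd's tortoise (slow, +1) and hare (fast, +2):
  init: slow=0, fast=0
  step 1: slow=1, fast=2
  step 2: slow=2, fast=4
  step 3: slow=3, fast=6
  step 4: fast -> None, no cycle

Cycle: no


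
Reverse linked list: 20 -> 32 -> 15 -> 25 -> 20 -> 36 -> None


Step 1: curr=20, set curr.next=prev(None) | reversed so far: 20
Step 2: curr=32, set curr.next=prev(20) | reversed so far: 32 -> 20
Step 3: curr=15, set curr.next=prev(32) | reversed so far: 15 -> 32 -> 20
Step 4: curr=25, set curr.next=prev(15) | reversed so far: 25 -> 15 -> 32 -> 20
Step 5: curr=20, set curr.next=prev(25) | reversed so far: 20 -> 25 -> 15 -> 32 -> 20
Step 6: curr=36, set curr.next=prev(20) | reversed so far: 36 -> 20 -> 25 -> 15 -> 32 -> 20

36 -> 20 -> 25 -> 15 -> 32 -> 20 -> None


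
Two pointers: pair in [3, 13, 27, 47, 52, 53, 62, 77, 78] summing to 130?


lo=0(3)+hi=8(78)=81
lo=1(13)+hi=8(78)=91
lo=2(27)+hi=8(78)=105
lo=3(47)+hi=8(78)=125
lo=4(52)+hi=8(78)=130

Yes: 52+78=130


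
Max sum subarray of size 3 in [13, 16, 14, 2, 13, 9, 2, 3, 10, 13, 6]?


[0:3]: 43
[1:4]: 32
[2:5]: 29
[3:6]: 24
[4:7]: 24
[5:8]: 14
[6:9]: 15
[7:10]: 26
[8:11]: 29

Max: 43 at [0:3]


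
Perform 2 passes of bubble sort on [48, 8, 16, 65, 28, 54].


Initial: [48, 8, 16, 65, 28, 54]
Pass 1: [8, 16, 48, 28, 54, 65] (4 swaps)
Pass 2: [8, 16, 28, 48, 54, 65] (1 swaps)

After 2 passes: [8, 16, 28, 48, 54, 65]


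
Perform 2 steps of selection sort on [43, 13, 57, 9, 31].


Initial: [43, 13, 57, 9, 31]
Step 1: min=9 at 3
  Swap: [9, 13, 57, 43, 31]
Step 2: min=13 at 1
  Swap: [9, 13, 57, 43, 31]

After 2 steps: [9, 13, 57, 43, 31]


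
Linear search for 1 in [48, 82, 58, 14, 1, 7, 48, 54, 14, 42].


i=0: 48!=1
i=1: 82!=1
i=2: 58!=1
i=3: 14!=1
i=4: 1==1 found!

Found at 4, 5 comps


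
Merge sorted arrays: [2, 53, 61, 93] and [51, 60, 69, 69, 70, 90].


Take 2 from A
Take 51 from B
Take 53 from A
Take 60 from B
Take 61 from A
Take 69 from B
Take 69 from B
Take 70 from B
Take 90 from B

Merged: [2, 51, 53, 60, 61, 69, 69, 70, 90, 93]


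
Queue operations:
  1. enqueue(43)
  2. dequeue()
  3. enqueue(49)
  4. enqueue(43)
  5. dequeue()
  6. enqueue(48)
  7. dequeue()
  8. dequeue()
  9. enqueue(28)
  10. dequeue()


enqueue(43) -> [43]
dequeue()->43, []
enqueue(49) -> [49]
enqueue(43) -> [49, 43]
dequeue()->49, [43]
enqueue(48) -> [43, 48]
dequeue()->43, [48]
dequeue()->48, []
enqueue(28) -> [28]
dequeue()->28, []

Final queue: []


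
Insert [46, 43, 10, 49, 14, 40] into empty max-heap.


Insert 46: [46]
Insert 43: [46, 43]
Insert 10: [46, 43, 10]
Insert 49: [49, 46, 10, 43]
Insert 14: [49, 46, 10, 43, 14]
Insert 40: [49, 46, 40, 43, 14, 10]

Final heap: [49, 46, 40, 43, 14, 10]


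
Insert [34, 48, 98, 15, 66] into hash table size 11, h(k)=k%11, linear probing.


Insert 34: h=1 -> slot 1
Insert 48: h=4 -> slot 4
Insert 98: h=10 -> slot 10
Insert 15: h=4, 1 probes -> slot 5
Insert 66: h=0 -> slot 0

Table: [66, 34, None, None, 48, 15, None, None, None, None, 98]


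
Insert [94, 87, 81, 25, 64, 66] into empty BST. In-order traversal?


Insert 94: root
Insert 87: L from 94
Insert 81: L from 94 -> L from 87
Insert 25: L from 94 -> L from 87 -> L from 81
Insert 64: L from 94 -> L from 87 -> L from 81 -> R from 25
Insert 66: L from 94 -> L from 87 -> L from 81 -> R from 25 -> R from 64

In-order: [25, 64, 66, 81, 87, 94]


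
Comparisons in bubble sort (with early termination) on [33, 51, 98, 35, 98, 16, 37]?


Algorithm: bubble sort (with early termination)
Input: [33, 51, 98, 35, 98, 16, 37]
Sorted: [16, 33, 35, 37, 51, 98, 98]

21


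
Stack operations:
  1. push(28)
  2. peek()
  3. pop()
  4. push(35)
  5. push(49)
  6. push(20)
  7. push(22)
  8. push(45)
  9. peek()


push(28) -> [28]
peek()->28
pop()->28, []
push(35) -> [35]
push(49) -> [35, 49]
push(20) -> [35, 49, 20]
push(22) -> [35, 49, 20, 22]
push(45) -> [35, 49, 20, 22, 45]
peek()->45

Final stack: [35, 49, 20, 22, 45]


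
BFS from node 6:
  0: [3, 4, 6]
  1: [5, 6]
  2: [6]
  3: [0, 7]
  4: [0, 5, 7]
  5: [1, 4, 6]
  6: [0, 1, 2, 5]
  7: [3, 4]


Visit 6, enqueue [0, 1, 2, 5]
Visit 0, enqueue [3, 4]
Visit 1, enqueue []
Visit 2, enqueue []
Visit 5, enqueue []
Visit 3, enqueue [7]
Visit 4, enqueue []
Visit 7, enqueue []

BFS order: [6, 0, 1, 2, 5, 3, 4, 7]


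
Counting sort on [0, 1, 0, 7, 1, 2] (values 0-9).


Input: [0, 1, 0, 7, 1, 2]
Counts: [2, 2, 1, 0, 0, 0, 0, 1, 0, 0]

Sorted: [0, 0, 1, 1, 2, 7]


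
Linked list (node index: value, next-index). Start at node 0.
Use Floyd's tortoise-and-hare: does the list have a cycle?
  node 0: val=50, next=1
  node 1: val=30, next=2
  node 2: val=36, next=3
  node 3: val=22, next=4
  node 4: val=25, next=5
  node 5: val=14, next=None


Floyd's tortoise (slow, +1) and hare (fast, +2):
  init: slow=0, fast=0
  step 1: slow=1, fast=2
  step 2: slow=2, fast=4
  step 3: fast 4->5->None, no cycle

Cycle: no


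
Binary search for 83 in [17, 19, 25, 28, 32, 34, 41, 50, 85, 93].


Step 1: lo=0, hi=9, mid=4, val=32
Step 2: lo=5, hi=9, mid=7, val=50
Step 3: lo=8, hi=9, mid=8, val=85

Not found


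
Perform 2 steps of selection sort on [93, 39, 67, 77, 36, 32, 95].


Initial: [93, 39, 67, 77, 36, 32, 95]
Step 1: min=32 at 5
  Swap: [32, 39, 67, 77, 36, 93, 95]
Step 2: min=36 at 4
  Swap: [32, 36, 67, 77, 39, 93, 95]

After 2 steps: [32, 36, 67, 77, 39, 93, 95]


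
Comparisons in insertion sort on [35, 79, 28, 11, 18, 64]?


Algorithm: insertion sort
Input: [35, 79, 28, 11, 18, 64]
Sorted: [11, 18, 28, 35, 64, 79]

12


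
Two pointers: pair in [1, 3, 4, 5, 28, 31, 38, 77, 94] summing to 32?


lo=0(1)+hi=8(94)=95
lo=0(1)+hi=7(77)=78
lo=0(1)+hi=6(38)=39
lo=0(1)+hi=5(31)=32

Yes: 1+31=32


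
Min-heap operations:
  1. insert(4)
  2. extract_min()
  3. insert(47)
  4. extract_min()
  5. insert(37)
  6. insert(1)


insert(4) -> [4]
extract_min()->4, []
insert(47) -> [47]
extract_min()->47, []
insert(37) -> [37]
insert(1) -> [1, 37]

Final heap: [1, 37]


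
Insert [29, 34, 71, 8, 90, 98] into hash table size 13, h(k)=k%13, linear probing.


Insert 29: h=3 -> slot 3
Insert 34: h=8 -> slot 8
Insert 71: h=6 -> slot 6
Insert 8: h=8, 1 probes -> slot 9
Insert 90: h=12 -> slot 12
Insert 98: h=7 -> slot 7

Table: [None, None, None, 29, None, None, 71, 98, 34, 8, None, None, 90]


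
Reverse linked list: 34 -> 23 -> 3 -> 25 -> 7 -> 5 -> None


Step 1: curr=34, set curr.next=prev(None) | reversed so far: 34
Step 2: curr=23, set curr.next=prev(34) | reversed so far: 23 -> 34
Step 3: curr=3, set curr.next=prev(23) | reversed so far: 3 -> 23 -> 34
Step 4: curr=25, set curr.next=prev(3) | reversed so far: 25 -> 3 -> 23 -> 34
Step 5: curr=7, set curr.next=prev(25) | reversed so far: 7 -> 25 -> 3 -> 23 -> 34
Step 6: curr=5, set curr.next=prev(7) | reversed so far: 5 -> 7 -> 25 -> 3 -> 23 -> 34

5 -> 7 -> 25 -> 3 -> 23 -> 34 -> None


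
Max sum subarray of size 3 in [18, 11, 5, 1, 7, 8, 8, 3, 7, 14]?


[0:3]: 34
[1:4]: 17
[2:5]: 13
[3:6]: 16
[4:7]: 23
[5:8]: 19
[6:9]: 18
[7:10]: 24

Max: 34 at [0:3]


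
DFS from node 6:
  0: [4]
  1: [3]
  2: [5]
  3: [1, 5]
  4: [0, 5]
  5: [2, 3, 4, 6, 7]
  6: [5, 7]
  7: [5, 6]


Visit 6, push [7, 5]
Visit 5, push [7, 4, 3, 2]
Visit 2, push []
Visit 3, push [1]
Visit 1, push []
Visit 4, push [0]
Visit 0, push []
Visit 7, push []

DFS order: [6, 5, 2, 3, 1, 4, 0, 7]


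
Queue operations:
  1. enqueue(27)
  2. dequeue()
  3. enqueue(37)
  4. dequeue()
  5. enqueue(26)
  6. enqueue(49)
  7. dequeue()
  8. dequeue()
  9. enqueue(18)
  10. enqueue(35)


enqueue(27) -> [27]
dequeue()->27, []
enqueue(37) -> [37]
dequeue()->37, []
enqueue(26) -> [26]
enqueue(49) -> [26, 49]
dequeue()->26, [49]
dequeue()->49, []
enqueue(18) -> [18]
enqueue(35) -> [18, 35]

Final queue: [18, 35]
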